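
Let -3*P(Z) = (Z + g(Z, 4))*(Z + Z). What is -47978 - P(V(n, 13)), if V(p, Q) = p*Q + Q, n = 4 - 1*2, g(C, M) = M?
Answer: -46860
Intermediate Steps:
n = 2 (n = 4 - 2 = 2)
V(p, Q) = Q + Q*p (V(p, Q) = Q*p + Q = Q + Q*p)
P(Z) = -2*Z*(4 + Z)/3 (P(Z) = -(Z + 4)*(Z + Z)/3 = -(4 + Z)*2*Z/3 = -2*Z*(4 + Z)/3)
-47978 - P(V(n, 13)) = -47978 - (-2)*13*(1 + 2)*(4 + 13*(1 + 2))/3 = -47978 - (-2)*13*3*(4 + 13*3)/3 = -47978 - (-2)*39*(4 + 39)/3 = -47978 - (-2)*39*43/3 = -47978 - 1*(-1118) = -47978 + 1118 = -46860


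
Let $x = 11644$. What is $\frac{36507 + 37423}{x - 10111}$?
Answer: $\frac{73930}{1533} \approx 48.226$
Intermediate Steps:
$\frac{36507 + 37423}{x - 10111} = \frac{36507 + 37423}{11644 - 10111} = \frac{73930}{1533}$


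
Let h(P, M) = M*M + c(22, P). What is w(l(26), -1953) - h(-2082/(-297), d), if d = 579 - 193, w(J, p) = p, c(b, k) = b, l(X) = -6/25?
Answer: -150971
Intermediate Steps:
l(X) = -6/25 (l(X) = -6*1/25 = -6/25)
d = 386
h(P, M) = 22 + M² (h(P, M) = M*M + 22 = M² + 22 = 22 + M²)
w(l(26), -1953) - h(-2082/(-297), d) = -1953 - (22 + 386²) = -1953 - (22 + 148996) = -1953 - 1*149018 = -1953 - 149018 = -150971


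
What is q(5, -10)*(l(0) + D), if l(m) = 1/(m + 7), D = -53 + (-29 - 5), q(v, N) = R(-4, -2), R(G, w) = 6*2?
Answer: -7296/7 ≈ -1042.3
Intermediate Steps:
R(G, w) = 12
q(v, N) = 12
D = -87 (D = -53 - 34 = -87)
l(m) = 1/(7 + m)
q(5, -10)*(l(0) + D) = 12*(1/(7 + 0) - 87) = 12*(1/7 - 87) = 12*(⅐ - 87) = 12*(-608/7) = -7296/7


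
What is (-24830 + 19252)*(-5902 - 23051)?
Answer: 161499834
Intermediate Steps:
(-24830 + 19252)*(-5902 - 23051) = -5578*(-28953) = 161499834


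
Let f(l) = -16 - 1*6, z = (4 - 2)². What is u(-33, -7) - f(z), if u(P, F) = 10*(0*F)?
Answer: 22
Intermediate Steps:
u(P, F) = 0 (u(P, F) = 10*0 = 0)
z = 4 (z = 2² = 4)
f(l) = -22 (f(l) = -16 - 6 = -22)
u(-33, -7) - f(z) = 0 - 1*(-22) = 0 + 22 = 22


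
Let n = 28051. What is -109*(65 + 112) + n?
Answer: 8758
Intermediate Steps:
-109*(65 + 112) + n = -109*(65 + 112) + 28051 = -109*177 + 28051 = -19293 + 28051 = 8758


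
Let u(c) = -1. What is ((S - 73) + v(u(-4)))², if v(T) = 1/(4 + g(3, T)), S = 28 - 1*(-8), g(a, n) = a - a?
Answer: 21609/16 ≈ 1350.6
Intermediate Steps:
g(a, n) = 0
S = 36 (S = 28 + 8 = 36)
v(T) = ¼ (v(T) = 1/(4 + 0) = 1/4 = ¼)
((S - 73) + v(u(-4)))² = ((36 - 73) + ¼)² = (-37 + ¼)² = (-147/4)² = 21609/16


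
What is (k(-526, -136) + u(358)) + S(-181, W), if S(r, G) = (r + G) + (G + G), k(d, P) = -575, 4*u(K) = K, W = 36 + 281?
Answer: 569/2 ≈ 284.50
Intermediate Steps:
W = 317
u(K) = K/4
S(r, G) = r + 3*G (S(r, G) = (G + r) + 2*G = r + 3*G)
(k(-526, -136) + u(358)) + S(-181, W) = (-575 + (1/4)*358) + (-181 + 3*317) = (-575 + 179/2) + (-181 + 951) = -971/2 + 770 = 569/2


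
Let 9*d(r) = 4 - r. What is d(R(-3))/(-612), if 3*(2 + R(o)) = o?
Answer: -7/5508 ≈ -0.0012709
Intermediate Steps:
R(o) = -2 + o/3
d(r) = 4/9 - r/9 (d(r) = (4 - r)/9 = 4/9 - r/9)
d(R(-3))/(-612) = (4/9 - (-2 + (⅓)*(-3))/9)/(-612) = (4/9 - (-2 - 1)/9)*(-1/612) = (4/9 - ⅑*(-3))*(-1/612) = (4/9 + ⅓)*(-1/612) = (7/9)*(-1/612) = -7/5508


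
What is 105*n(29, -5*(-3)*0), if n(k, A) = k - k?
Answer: 0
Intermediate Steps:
n(k, A) = 0
105*n(29, -5*(-3)*0) = 105*0 = 0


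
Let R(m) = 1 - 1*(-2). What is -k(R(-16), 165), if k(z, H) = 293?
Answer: -293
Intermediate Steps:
R(m) = 3 (R(m) = 1 + 2 = 3)
-k(R(-16), 165) = -1*293 = -293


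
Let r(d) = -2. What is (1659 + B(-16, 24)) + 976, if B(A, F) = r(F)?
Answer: 2633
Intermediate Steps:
B(A, F) = -2
(1659 + B(-16, 24)) + 976 = (1659 - 2) + 976 = 1657 + 976 = 2633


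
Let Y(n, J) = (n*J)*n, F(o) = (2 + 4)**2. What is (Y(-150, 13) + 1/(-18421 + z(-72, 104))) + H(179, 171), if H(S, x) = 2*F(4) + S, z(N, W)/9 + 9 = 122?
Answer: 5095038403/17404 ≈ 2.9275e+5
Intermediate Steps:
F(o) = 36 (F(o) = 6**2 = 36)
z(N, W) = 1017 (z(N, W) = -81 + 9*122 = -81 + 1098 = 1017)
Y(n, J) = J*n**2 (Y(n, J) = (J*n)*n = J*n**2)
H(S, x) = 72 + S (H(S, x) = 2*36 + S = 72 + S)
(Y(-150, 13) + 1/(-18421 + z(-72, 104))) + H(179, 171) = (13*(-150)**2 + 1/(-18421 + 1017)) + (72 + 179) = (13*22500 + 1/(-17404)) + 251 = (292500 - 1/17404) + 251 = 5090669999/17404 + 251 = 5095038403/17404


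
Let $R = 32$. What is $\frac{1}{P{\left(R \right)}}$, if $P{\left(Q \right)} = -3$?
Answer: $- \frac{1}{3} \approx -0.33333$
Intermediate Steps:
$\frac{1}{P{\left(R \right)}} = \frac{1}{-3} = - \frac{1}{3}$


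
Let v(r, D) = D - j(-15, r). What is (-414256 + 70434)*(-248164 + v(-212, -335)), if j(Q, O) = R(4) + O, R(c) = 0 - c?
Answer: 85365157626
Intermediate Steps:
R(c) = -c
j(Q, O) = -4 + O (j(Q, O) = -1*4 + O = -4 + O)
v(r, D) = 4 + D - r (v(r, D) = D - (-4 + r) = D + (4 - r) = 4 + D - r)
(-414256 + 70434)*(-248164 + v(-212, -335)) = (-414256 + 70434)*(-248164 + (4 - 335 - 1*(-212))) = -343822*(-248164 + (4 - 335 + 212)) = -343822*(-248164 - 119) = -343822*(-248283) = 85365157626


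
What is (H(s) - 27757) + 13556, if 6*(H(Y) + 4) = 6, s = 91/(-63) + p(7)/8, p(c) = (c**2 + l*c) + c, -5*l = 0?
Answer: -14204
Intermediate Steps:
l = 0 (l = -1/5*0 = 0)
p(c) = c + c**2 (p(c) = (c**2 + 0*c) + c = (c**2 + 0) + c = c**2 + c = c + c**2)
s = 50/9 (s = 91/(-63) + (7*(1 + 7))/8 = 91*(-1/63) + (7*8)*(1/8) = -13/9 + 56*(1/8) = -13/9 + 7 = 50/9 ≈ 5.5556)
H(Y) = -3 (H(Y) = -4 + (1/6)*6 = -4 + 1 = -3)
(H(s) - 27757) + 13556 = (-3 - 27757) + 13556 = -27760 + 13556 = -14204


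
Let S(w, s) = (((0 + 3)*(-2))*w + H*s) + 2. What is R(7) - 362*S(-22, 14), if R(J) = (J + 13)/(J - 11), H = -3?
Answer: -33309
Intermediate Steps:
S(w, s) = 2 - 6*w - 3*s (S(w, s) = (((0 + 3)*(-2))*w - 3*s) + 2 = ((3*(-2))*w - 3*s) + 2 = (-6*w - 3*s) + 2 = 2 - 6*w - 3*s)
R(J) = (13 + J)/(-11 + J)
R(7) - 362*S(-22, 14) = (13 + 7)/(-11 + 7) - 362*(2 - 6*(-22) - 3*14) = 20/(-4) - 362*(2 + 132 - 42) = -1/4*20 - 362*92 = -5 - 33304 = -33309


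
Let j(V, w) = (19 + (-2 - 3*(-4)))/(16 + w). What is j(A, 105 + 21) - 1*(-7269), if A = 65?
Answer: 1032227/142 ≈ 7269.2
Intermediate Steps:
j(V, w) = 29/(16 + w) (j(V, w) = (19 + (-2 + 12))/(16 + w) = (19 + 10)/(16 + w) = 29/(16 + w))
j(A, 105 + 21) - 1*(-7269) = 29/(16 + (105 + 21)) - 1*(-7269) = 29/(16 + 126) + 7269 = 29/142 + 7269 = 1032227/142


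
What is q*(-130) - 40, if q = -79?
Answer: 10230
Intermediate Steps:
q*(-130) - 40 = -79*(-130) - 40 = 10270 - 40 = 10230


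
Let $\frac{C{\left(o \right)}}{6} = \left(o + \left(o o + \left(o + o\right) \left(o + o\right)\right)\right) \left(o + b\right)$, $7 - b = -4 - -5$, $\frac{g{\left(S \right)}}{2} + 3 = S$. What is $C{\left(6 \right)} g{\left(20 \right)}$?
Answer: $455328$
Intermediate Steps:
$g{\left(S \right)} = -6 + 2 S$
$b = 6$ ($b = 7 - \left(-4 - -5\right) = 7 - \left(-4 + 5\right) = 7 - 1 = 6$)
$C{\left(o \right)} = 6 \left(6 + o\right) \left(o + 5 o^{2}\right)$ ($C{\left(o \right)} = 6 \left(o + \left(o o + \left(o + o\right) \left(o + o\right)\right)\right) \left(o + 6\right) = 6 \left(o + \left(o^{2} + 2 o 2 o\right)\right) \left(6 + o\right) = 6 \left(o + \left(o^{2} + 4 o^{2}\right)\right) \left(6 + o\right) = 6 \left(o + 5 o^{2}\right) \left(6 + o\right) = 6 \left(6 + o\right) \left(o + 5 o^{2}\right)$)
$C{\left(6 \right)} g{\left(20 \right)} = 6 \cdot 6 \left(6 + 5 \cdot 6^{2} + 31 \cdot 6\right) \left(-6 + 2 \cdot 20\right) = 6 \cdot 6 \left(6 + 5 \cdot 36 + 186\right) \left(-6 + 40\right) = 6 \cdot 6 \left(6 + 180 + 186\right) 34 = 6 \cdot 6 \cdot 372 \cdot 34 = 13392 \cdot 34 = 455328$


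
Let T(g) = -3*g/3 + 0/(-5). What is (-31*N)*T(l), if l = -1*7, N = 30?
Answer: -6510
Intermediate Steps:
l = -7
T(g) = -g (T(g) = -g + 0*(-⅕) = -g + 0 = -g)
(-31*N)*T(l) = (-31*30)*(-1*(-7)) = -930*7 = -6510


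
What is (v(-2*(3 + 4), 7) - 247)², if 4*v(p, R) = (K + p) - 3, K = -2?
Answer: 1014049/16 ≈ 63378.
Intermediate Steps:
v(p, R) = -5/4 + p/4 (v(p, R) = ((-2 + p) - 3)/4 = (-5 + p)/4 = -5/4 + p/4)
(v(-2*(3 + 4), 7) - 247)² = ((-5/4 + (-2*(3 + 4))/4) - 247)² = ((-5/4 + (-2*7)/4) - 247)² = ((-5/4 + (¼)*(-14)) - 247)² = ((-5/4 - 7/2) - 247)² = (-19/4 - 247)² = (-1007/4)² = 1014049/16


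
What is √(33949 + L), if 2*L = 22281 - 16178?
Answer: √148002/2 ≈ 192.36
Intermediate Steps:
L = 6103/2 (L = (22281 - 16178)/2 = (½)*6103 = 6103/2 ≈ 3051.5)
√(33949 + L) = √(33949 + 6103/2) = √(74001/2) = √148002/2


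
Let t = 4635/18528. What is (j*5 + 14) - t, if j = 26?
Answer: 887799/6176 ≈ 143.75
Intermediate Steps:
t = 1545/6176 (t = 4635*(1/18528) = 1545/6176 ≈ 0.25016)
(j*5 + 14) - t = (26*5 + 14) - 1*1545/6176 = (130 + 14) - 1545/6176 = 144 - 1545/6176 = 887799/6176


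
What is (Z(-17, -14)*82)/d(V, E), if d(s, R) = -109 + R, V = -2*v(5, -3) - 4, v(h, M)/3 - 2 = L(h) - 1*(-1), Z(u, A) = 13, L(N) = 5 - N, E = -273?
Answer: -533/191 ≈ -2.7906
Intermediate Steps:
v(h, M) = 24 - 3*h (v(h, M) = 6 + 3*((5 - h) - 1*(-1)) = 6 + 3*((5 - h) + 1) = 6 + 3*(6 - h) = 6 + (18 - 3*h) = 24 - 3*h)
V = -22 (V = -2*(24 - 3*5) - 4 = -2*(24 - 15) - 4 = -2*9 - 4 = -18 - 4 = -22)
(Z(-17, -14)*82)/d(V, E) = (13*82)/(-109 - 273) = 1066/(-382) = 1066*(-1/382) = -533/191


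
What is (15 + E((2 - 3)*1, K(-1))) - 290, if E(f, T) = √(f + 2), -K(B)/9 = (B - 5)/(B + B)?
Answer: -274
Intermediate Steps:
K(B) = -9*(-5 + B)/(2*B) (K(B) = -9*(B - 5)/(B + B) = -9*(-5 + B)/(2*B))
E(f, T) = √(2 + f)
(15 + E((2 - 3)*1, K(-1))) - 290 = (15 + √(2 + (2 - 3)*1)) - 290 = (15 + √(2 - 1*1)) - 290 = (15 + √(2 - 1)) - 290 = (15 + √1) - 290 = (15 + 1) - 290 = 16 - 290 = -274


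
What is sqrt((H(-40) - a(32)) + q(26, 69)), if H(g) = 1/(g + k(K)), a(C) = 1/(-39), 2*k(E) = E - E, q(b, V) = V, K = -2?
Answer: sqrt(41979990)/780 ≈ 8.3067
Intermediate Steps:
k(E) = 0 (k(E) = (E - E)/2 = (1/2)*0 = 0)
a(C) = -1/39
H(g) = 1/g (H(g) = 1/(g + 0) = 1/g)
sqrt((H(-40) - a(32)) + q(26, 69)) = sqrt((1/(-40) - 1*(-1/39)) + 69) = sqrt((-1/40 + 1/39) + 69) = sqrt(1/1560 + 69) = sqrt(107641/1560) = sqrt(41979990)/780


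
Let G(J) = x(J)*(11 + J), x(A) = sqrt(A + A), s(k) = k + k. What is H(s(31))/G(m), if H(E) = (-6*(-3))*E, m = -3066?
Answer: 186*I*sqrt(1533)/1561105 ≈ 0.004665*I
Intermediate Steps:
s(k) = 2*k
x(A) = sqrt(2)*sqrt(A) (x(A) = sqrt(2*A) = sqrt(2)*sqrt(A))
H(E) = 18*E
G(J) = sqrt(2)*sqrt(J)*(11 + J) (G(J) = (sqrt(2)*sqrt(J))*(11 + J) = sqrt(2)*sqrt(J)*(11 + J))
H(s(31))/G(m) = (18*(2*31))/((sqrt(2)*sqrt(-3066)*(11 - 3066))) = (18*62)/((sqrt(2)*(I*sqrt(3066))*(-3055))) = 1116/((-6110*I*sqrt(1533))) = 1116*(I*sqrt(1533)/9366630) = 186*I*sqrt(1533)/1561105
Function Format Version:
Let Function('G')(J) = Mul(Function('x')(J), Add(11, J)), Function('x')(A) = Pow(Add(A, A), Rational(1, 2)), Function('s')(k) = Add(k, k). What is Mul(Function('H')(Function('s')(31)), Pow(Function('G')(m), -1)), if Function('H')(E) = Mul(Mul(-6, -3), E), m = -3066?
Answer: Mul(Rational(186, 1561105), I, Pow(1533, Rational(1, 2))) ≈ Mul(0.0046650, I)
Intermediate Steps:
Function('s')(k) = Mul(2, k)
Function('x')(A) = Mul(Pow(2, Rational(1, 2)), Pow(A, Rational(1, 2))) (Function('x')(A) = Pow(Mul(2, A), Rational(1, 2)) = Mul(Pow(2, Rational(1, 2)), Pow(A, Rational(1, 2))))
Function('H')(E) = Mul(18, E)
Function('G')(J) = Mul(Pow(2, Rational(1, 2)), Pow(J, Rational(1, 2)), Add(11, J)) (Function('G')(J) = Mul(Mul(Pow(2, Rational(1, 2)), Pow(J, Rational(1, 2))), Add(11, J)) = Mul(Pow(2, Rational(1, 2)), Pow(J, Rational(1, 2)), Add(11, J)))
Mul(Function('H')(Function('s')(31)), Pow(Function('G')(m), -1)) = Mul(Mul(18, Mul(2, 31)), Pow(Mul(Pow(2, Rational(1, 2)), Pow(-3066, Rational(1, 2)), Add(11, -3066)), -1)) = Mul(Mul(18, 62), Pow(Mul(Pow(2, Rational(1, 2)), Mul(I, Pow(3066, Rational(1, 2))), -3055), -1)) = Mul(1116, Pow(Mul(-6110, I, Pow(1533, Rational(1, 2))), -1)) = Mul(1116, Mul(Rational(1, 9366630), I, Pow(1533, Rational(1, 2)))) = Mul(Rational(186, 1561105), I, Pow(1533, Rational(1, 2)))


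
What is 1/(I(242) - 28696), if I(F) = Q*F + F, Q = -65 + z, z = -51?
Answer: -1/56526 ≈ -1.7691e-5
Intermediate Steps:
Q = -116 (Q = -65 - 51 = -116)
I(F) = -115*F (I(F) = -116*F + F = -115*F)
1/(I(242) - 28696) = 1/(-115*242 - 28696) = 1/(-27830 - 28696) = 1/(-56526) = -1/56526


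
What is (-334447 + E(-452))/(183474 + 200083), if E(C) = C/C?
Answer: -334446/383557 ≈ -0.87196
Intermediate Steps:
E(C) = 1
(-334447 + E(-452))/(183474 + 200083) = (-334447 + 1)/(183474 + 200083) = -334446/383557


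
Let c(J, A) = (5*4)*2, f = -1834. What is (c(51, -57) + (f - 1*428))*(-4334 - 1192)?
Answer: 12278772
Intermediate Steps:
c(J, A) = 40 (c(J, A) = 20*2 = 40)
(c(51, -57) + (f - 1*428))*(-4334 - 1192) = (40 + (-1834 - 1*428))*(-4334 - 1192) = (40 + (-1834 - 428))*(-5526) = (40 - 2262)*(-5526) = -2222*(-5526) = 12278772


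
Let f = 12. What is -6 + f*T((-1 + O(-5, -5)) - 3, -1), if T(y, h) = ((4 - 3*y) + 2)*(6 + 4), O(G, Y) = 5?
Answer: 354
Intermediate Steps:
T(y, h) = 60 - 30*y (T(y, h) = ((4 - 3*y) + 2)*10 = (6 - 3*y)*10 = 60 - 30*y)
-6 + f*T((-1 + O(-5, -5)) - 3, -1) = -6 + 12*(60 - 30*((-1 + 5) - 3)) = -6 + 12*(60 - 30*(4 - 3)) = -6 + 12*(60 - 30*1) = -6 + 12*(60 - 30) = -6 + 12*30 = -6 + 360 = 354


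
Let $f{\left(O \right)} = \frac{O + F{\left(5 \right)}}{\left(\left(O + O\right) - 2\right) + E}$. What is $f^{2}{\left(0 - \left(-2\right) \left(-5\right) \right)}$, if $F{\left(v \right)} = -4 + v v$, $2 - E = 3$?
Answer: $\frac{121}{529} \approx 0.22873$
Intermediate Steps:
$E = -1$ ($E = 2 - 3 = -1$)
$F{\left(v \right)} = -4 + v^{2}$
$f{\left(O \right)} = \frac{21 + O}{-3 + 2 O}$ ($f{\left(O \right)} = \frac{O - \left(4 - 5^{2}\right)}{\left(\left(O + O\right) - 2\right) - 1} = \frac{O + \left(-4 + 25\right)}{\left(2 O - 2\right) - 1} = \frac{O + 21}{\left(-2 + 2 O\right) - 1} = \frac{21 + O}{-3 + 2 O}$)
$f^{2}{\left(0 - \left(-2\right) \left(-5\right) \right)} = \left(\frac{21 + \left(0 - \left(-2\right) \left(-5\right)\right)}{-3 + 2 \left(0 - \left(-2\right) \left(-5\right)\right)}\right)^{2} = \left(\frac{21 + \left(0 - 10\right)}{-3 + 2 \left(0 - 10\right)}\right)^{2} = \left(\frac{21 - 10}{-3 + 2 \left(-10\right)}\right)^{2} = \left(\frac{1}{-3 - 20} \cdot 11\right)^{2} = \left(\frac{1}{-23} \cdot 11\right)^{2} = \left(\left(- \frac{1}{23}\right) 11\right)^{2} = \left(- \frac{11}{23}\right)^{2} = \frac{121}{529}$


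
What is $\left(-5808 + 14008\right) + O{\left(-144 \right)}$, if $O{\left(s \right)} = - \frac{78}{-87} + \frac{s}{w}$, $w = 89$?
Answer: $\frac{21162338}{2581} \approx 8199.3$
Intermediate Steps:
$O{\left(s \right)} = \frac{26}{29} + \frac{s}{89}$ ($O{\left(s \right)} = - \frac{78}{-87} + \frac{s}{89} = \left(-78\right) \left(- \frac{1}{87}\right) + s \frac{1}{89} = \frac{26}{29} + \frac{s}{89}$)
$\left(-5808 + 14008\right) + O{\left(-144 \right)} = \left(-5808 + 14008\right) + \left(\frac{26}{29} + \frac{1}{89} \left(-144\right)\right) = 8200 + \left(\frac{26}{29} - \frac{144}{89}\right) = 8200 - \frac{1862}{2581} = \frac{21162338}{2581}$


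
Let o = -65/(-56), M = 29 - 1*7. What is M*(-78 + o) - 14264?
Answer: -446725/28 ≈ -15954.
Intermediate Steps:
M = 22 (M = 29 - 7 = 22)
o = 65/56 (o = -65*(-1/56) = 65/56 ≈ 1.1607)
M*(-78 + o) - 14264 = 22*(-78 + 65/56) - 14264 = 22*(-4303/56) - 14264 = -47333/28 - 14264 = -446725/28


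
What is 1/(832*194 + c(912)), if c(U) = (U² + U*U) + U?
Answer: 1/1825808 ≈ 5.4770e-7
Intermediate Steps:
c(U) = U + 2*U² (c(U) = (U² + U²) + U = 2*U² + U = U + 2*U²)
1/(832*194 + c(912)) = 1/(832*194 + 912*(1 + 2*912)) = 1/(161408 + 912*(1 + 1824)) = 1/(161408 + 912*1825) = 1/(161408 + 1664400) = 1/1825808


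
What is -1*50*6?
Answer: -300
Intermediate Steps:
-1*50*6 = -50*6 = -300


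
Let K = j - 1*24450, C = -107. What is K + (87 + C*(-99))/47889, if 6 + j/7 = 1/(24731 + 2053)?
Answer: -3490510805761/142517664 ≈ -24492.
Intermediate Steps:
j = -1124921/26784 (j = -42 + 7/(24731 + 2053) = -42 + 7/26784 = -1124921/26784 ≈ -42.000)
K = -655993721/26784 (K = -1124921/26784 - 1*24450 = -1124921/26784 - 24450 = -655993721/26784 ≈ -24492.)
K + (87 + C*(-99))/47889 = -655993721/26784 + (87 - 107*(-99))/47889 = -655993721/26784 + (87 + 10593)*(1/47889) = -655993721/26784 + 10680*(1/47889) = -655993721/26784 + 3560/15963 = -3490510805761/142517664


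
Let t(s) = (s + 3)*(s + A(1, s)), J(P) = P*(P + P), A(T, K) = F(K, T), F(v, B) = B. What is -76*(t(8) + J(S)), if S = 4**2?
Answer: -46436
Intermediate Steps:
A(T, K) = T
S = 16
J(P) = 2*P**2 (J(P) = P*(2*P) = 2*P**2)
t(s) = (1 + s)*(3 + s) (t(s) = (s + 3)*(s + 1) = (3 + s)*(1 + s) = (1 + s)*(3 + s))
-76*(t(8) + J(S)) = -76*((3 + 8**2 + 4*8) + 2*16**2) = -76*((3 + 64 + 32) + 2*256) = -76*(99 + 512) = -76*611 = -46436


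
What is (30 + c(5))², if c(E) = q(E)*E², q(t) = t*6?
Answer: 608400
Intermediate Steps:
q(t) = 6*t
c(E) = 6*E³ (c(E) = (6*E)*E² = 6*E³)
(30 + c(5))² = (30 + 6*5³)² = (30 + 6*125)² = (30 + 750)² = 780² = 608400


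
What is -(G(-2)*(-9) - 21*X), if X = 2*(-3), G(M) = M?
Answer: -144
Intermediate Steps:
X = -6
-(G(-2)*(-9) - 21*X) = -(-2*(-9) - 21*(-6)) = -(18 + 126) = -1*144 = -144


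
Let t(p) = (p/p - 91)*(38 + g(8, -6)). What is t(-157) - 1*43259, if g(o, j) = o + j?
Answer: -46859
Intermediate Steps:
g(o, j) = j + o
t(p) = -3600 (t(p) = (p/p - 91)*(38 + (-6 + 8)) = (1 - 91)*(38 + 2) = -90*40 = -3600)
t(-157) - 1*43259 = -3600 - 1*43259 = -3600 - 43259 = -46859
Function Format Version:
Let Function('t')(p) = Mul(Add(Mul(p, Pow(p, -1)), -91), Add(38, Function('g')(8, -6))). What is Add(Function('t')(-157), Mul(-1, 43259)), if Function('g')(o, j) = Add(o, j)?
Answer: -46859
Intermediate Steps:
Function('g')(o, j) = Add(j, o)
Function('t')(p) = -3600 (Function('t')(p) = Mul(Add(Mul(p, Pow(p, -1)), -91), Add(38, Add(-6, 8))) = Mul(Add(1, -91), Add(38, 2)) = Mul(-90, 40) = -3600)
Add(Function('t')(-157), Mul(-1, 43259)) = Add(-3600, Mul(-1, 43259)) = Add(-3600, -43259) = -46859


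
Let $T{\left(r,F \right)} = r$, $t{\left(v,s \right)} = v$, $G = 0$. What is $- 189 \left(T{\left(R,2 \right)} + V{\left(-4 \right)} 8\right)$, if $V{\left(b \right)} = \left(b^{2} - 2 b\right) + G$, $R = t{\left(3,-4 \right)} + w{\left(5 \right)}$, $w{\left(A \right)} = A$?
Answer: $-37800$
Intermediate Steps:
$R = 8$ ($R = 3 + 5 = 8$)
$V{\left(b \right)} = b^{2} - 2 b$ ($V{\left(b \right)} = \left(b^{2} - 2 b\right) + 0 = b^{2} - 2 b$)
$- 189 \left(T{\left(R,2 \right)} + V{\left(-4 \right)} 8\right) = - 189 \left(8 + - 4 \left(-2 - 4\right) 8\right) = - 189 \left(8 + \left(-4\right) \left(-6\right) 8\right) = - 189 \left(8 + 24 \cdot 8\right) = - 189 \left(8 + 192\right) = \left(-189\right) 200 = -37800$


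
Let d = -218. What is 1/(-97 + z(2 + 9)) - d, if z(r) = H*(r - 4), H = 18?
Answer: 6323/29 ≈ 218.03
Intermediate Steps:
z(r) = -72 + 18*r (z(r) = 18*(r - 4) = 18*(-4 + r) = -72 + 18*r)
1/(-97 + z(2 + 9)) - d = 1/(-97 + (-72 + 18*(2 + 9))) - 1*(-218) = 1/(-97 + (-72 + 18*11)) + 218 = 1/(-97 + (-72 + 198)) + 218 = 1/(-97 + 126) + 218 = 1/29 + 218 = 6323/29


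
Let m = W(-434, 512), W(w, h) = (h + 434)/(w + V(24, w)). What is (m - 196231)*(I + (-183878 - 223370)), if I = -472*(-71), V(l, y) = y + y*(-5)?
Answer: 1540104666848/21 ≈ 7.3338e+10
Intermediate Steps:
V(l, y) = -4*y (V(l, y) = y - 5*y = -4*y)
I = 33512
W(w, h) = -(434 + h)/(3*w) (W(w, h) = (h + 434)/(w - 4*w) = (434 + h)/((-3*w)) = (434 + h)*(-1/(3*w)) = -(434 + h)/(3*w))
m = 473/651 (m = (⅓)*(-434 - 1*512)/(-434) = (⅓)*(-1/434)*(-434 - 512) = (⅓)*(-1/434)*(-946) = 473/651 ≈ 0.72657)
(m - 196231)*(I + (-183878 - 223370)) = (473/651 - 196231)*(33512 + (-183878 - 223370)) = -127745908*(33512 - 407248)/651 = -127745908/651*(-373736) = 1540104666848/21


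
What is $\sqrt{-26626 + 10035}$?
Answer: $i \sqrt{16591} \approx 128.81 i$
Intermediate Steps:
$\sqrt{-26626 + 10035} = \sqrt{-16591} = i \sqrt{16591}$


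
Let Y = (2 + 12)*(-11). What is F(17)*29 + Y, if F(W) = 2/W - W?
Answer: -10941/17 ≈ -643.59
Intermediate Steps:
Y = -154 (Y = 14*(-11) = -154)
F(W) = -W + 2/W
F(17)*29 + Y = (-1*17 + 2/17)*29 - 154 = (-17 + 2*(1/17))*29 - 154 = (-17 + 2/17)*29 - 154 = -287/17*29 - 154 = -8323/17 - 154 = -10941/17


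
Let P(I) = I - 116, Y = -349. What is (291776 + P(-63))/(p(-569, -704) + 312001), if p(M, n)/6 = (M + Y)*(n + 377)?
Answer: 291597/2113117 ≈ 0.13799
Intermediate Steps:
p(M, n) = 6*(-349 + M)*(377 + n) (p(M, n) = 6*((M - 349)*(n + 377)) = 6*((-349 + M)*(377 + n)) = 6*(-349 + M)*(377 + n))
P(I) = -116 + I
(291776 + P(-63))/(p(-569, -704) + 312001) = (291776 + (-116 - 63))/((-789438 - 2094*(-704) + 2262*(-569) + 6*(-569)*(-704)) + 312001) = (291776 - 179)/((-789438 + 1474176 - 1287078 + 2403456) + 312001) = 291597/(1801116 + 312001) = 291597/2113117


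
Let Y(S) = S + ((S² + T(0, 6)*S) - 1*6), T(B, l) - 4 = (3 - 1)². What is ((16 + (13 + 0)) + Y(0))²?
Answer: 529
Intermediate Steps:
T(B, l) = 8 (T(B, l) = 4 + (3 - 1)² = 4 + 2² = 4 + 4 = 8)
Y(S) = -6 + S² + 9*S (Y(S) = S + ((S² + 8*S) - 1*6) = S + ((S² + 8*S) - 6) = S + (-6 + S² + 8*S) = -6 + S² + 9*S)
((16 + (13 + 0)) + Y(0))² = ((16 + (13 + 0)) + (-6 + 0² + 9*0))² = ((16 + 13) + (-6 + 0 + 0))² = (29 - 6)² = 23² = 529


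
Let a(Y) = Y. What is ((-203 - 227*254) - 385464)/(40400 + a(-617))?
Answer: -147775/13261 ≈ -11.144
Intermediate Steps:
((-203 - 227*254) - 385464)/(40400 + a(-617)) = ((-203 - 227*254) - 385464)/(40400 - 617) = ((-203 - 57658) - 385464)/39783 = (-57861 - 385464)*(1/39783) = -443325*1/39783 = -147775/13261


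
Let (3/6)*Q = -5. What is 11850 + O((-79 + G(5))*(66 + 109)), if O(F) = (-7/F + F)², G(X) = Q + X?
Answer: 953009096760001/4410000 ≈ 2.1610e+8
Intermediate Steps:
Q = -10 (Q = 2*(-5) = -10)
G(X) = -10 + X
O(F) = (F - 7/F)²
11850 + O((-79 + G(5))*(66 + 109)) = 11850 + (-7 + ((-79 + (-10 + 5))*(66 + 109))²)²/((-79 + (-10 + 5))*(66 + 109))² = 11850 + (-7 + ((-79 - 5)*175)²)²/((-79 - 5)*175)² = 11850 + (-7 + (-84*175)²)²/(-84*175)² = 11850 + (-7 + (-14700)²)²/(-14700)² = 11850 + (-7 + 216090000)²/216090000 = 11850 + (1/216090000)*216089993² = 11850 + (1/216090000)*46694885074740049 = 11850 + 952956838260001/4410000 = 953009096760001/4410000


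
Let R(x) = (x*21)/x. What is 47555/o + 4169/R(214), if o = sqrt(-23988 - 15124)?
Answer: 4169/21 - 47555*I*sqrt(9778)/19556 ≈ 198.52 - 240.46*I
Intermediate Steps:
o = 2*I*sqrt(9778) (o = sqrt(-39112) = 2*I*sqrt(9778) ≈ 197.77*I)
R(x) = 21 (R(x) = (21*x)/x = 21)
47555/o + 4169/R(214) = 47555/((2*I*sqrt(9778))) + 4169/21 = 47555*(-I*sqrt(9778)/19556) + 4169*(1/21) = -47555*I*sqrt(9778)/19556 + 4169/21 = 4169/21 - 47555*I*sqrt(9778)/19556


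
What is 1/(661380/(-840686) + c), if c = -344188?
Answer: -420343/144677347174 ≈ -2.9054e-6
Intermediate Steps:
1/(661380/(-840686) + c) = 1/(661380/(-840686) - 344188) = 1/(661380*(-1/840686) - 344188) = 1/(-330690/420343 - 344188) = 1/(-144677347174/420343) = -420343/144677347174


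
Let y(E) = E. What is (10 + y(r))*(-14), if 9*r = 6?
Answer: -448/3 ≈ -149.33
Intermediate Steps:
r = 2/3 (r = (1/9)*6 = 2/3 ≈ 0.66667)
(10 + y(r))*(-14) = (10 + 2/3)*(-14) = (32/3)*(-14) = -448/3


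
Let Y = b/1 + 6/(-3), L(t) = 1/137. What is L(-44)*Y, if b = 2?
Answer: 0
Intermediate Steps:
L(t) = 1/137
Y = 0 (Y = 2/1 + 6/(-3) = 2*1 + 6*(-⅓) = 2 - 2 = 0)
L(-44)*Y = (1/137)*0 = 0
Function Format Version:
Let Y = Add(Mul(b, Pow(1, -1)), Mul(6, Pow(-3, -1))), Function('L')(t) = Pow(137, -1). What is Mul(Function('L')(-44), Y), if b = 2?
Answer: 0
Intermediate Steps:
Function('L')(t) = Rational(1, 137)
Y = 0 (Y = Add(Mul(2, Pow(1, -1)), Mul(6, Pow(-3, -1))) = Add(Mul(2, 1), Mul(6, Rational(-1, 3))) = Add(2, -2) = 0)
Mul(Function('L')(-44), Y) = Mul(Rational(1, 137), 0) = 0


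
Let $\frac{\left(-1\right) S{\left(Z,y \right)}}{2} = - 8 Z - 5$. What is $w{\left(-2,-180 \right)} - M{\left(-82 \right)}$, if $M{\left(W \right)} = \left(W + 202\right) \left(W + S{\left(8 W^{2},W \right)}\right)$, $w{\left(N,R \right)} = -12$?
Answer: $-103272012$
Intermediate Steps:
$S{\left(Z,y \right)} = 10 + 16 Z$ ($S{\left(Z,y \right)} = - 2 \left(- 8 Z - 5\right) = - 2 \left(-5 - 8 Z\right) = 10 + 16 Z$)
$M{\left(W \right)} = \left(202 + W\right) \left(10 + W + 128 W^{2}\right)$ ($M{\left(W \right)} = \left(W + 202\right) \left(W + \left(10 + 16 \cdot 8 W^{2}\right)\right) = \left(202 + W\right) \left(W + \left(10 + 128 W^{2}\right)\right) = \left(202 + W\right) \left(10 + W + 128 W^{2}\right)$)
$w{\left(-2,-180 \right)} - M{\left(-82 \right)} = -12 - \left(2020 + 128 \left(-82\right)^{3} + 212 \left(-82\right) + 25857 \left(-82\right)^{2}\right) = -12 - \left(2020 + 128 \left(-551368\right) - 17384 + 25857 \cdot 6724\right) = -12 - \left(2020 - 70575104 - 17384 + 173862468\right) = -12 - 103272000 = -103272012$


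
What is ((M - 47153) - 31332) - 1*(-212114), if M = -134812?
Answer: -1183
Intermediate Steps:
((M - 47153) - 31332) - 1*(-212114) = ((-134812 - 47153) - 31332) - 1*(-212114) = (-181965 - 31332) + 212114 = -213297 + 212114 = -1183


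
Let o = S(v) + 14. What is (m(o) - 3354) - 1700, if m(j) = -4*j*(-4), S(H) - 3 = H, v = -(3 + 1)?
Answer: -4846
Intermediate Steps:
v = -4 (v = -1*4 = -4)
S(H) = 3 + H
o = 13 (o = (3 - 4) + 14 = -1 + 14 = 13)
m(j) = 16*j
(m(o) - 3354) - 1700 = (16*13 - 3354) - 1700 = (208 - 3354) - 1700 = -3146 - 1700 = -4846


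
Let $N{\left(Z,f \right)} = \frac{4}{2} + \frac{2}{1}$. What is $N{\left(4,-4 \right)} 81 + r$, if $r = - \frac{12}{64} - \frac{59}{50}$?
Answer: $\frac{129053}{400} \approx 322.63$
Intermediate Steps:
$N{\left(Z,f \right)} = 4$ ($N{\left(Z,f \right)} = 4 \cdot \frac{1}{2} + 2 \cdot 1 = 2 + 2 = 4$)
$r = - \frac{547}{400}$ ($r = \left(-12\right) \frac{1}{64} - \frac{59}{50} = - \frac{3}{16} - \frac{59}{50} = - \frac{547}{400} \approx -1.3675$)
$N{\left(4,-4 \right)} 81 + r = 4 \cdot 81 - \frac{547}{400} = 324 - \frac{547}{400} = \frac{129053}{400}$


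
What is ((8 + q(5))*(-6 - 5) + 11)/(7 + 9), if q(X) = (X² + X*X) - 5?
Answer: -143/4 ≈ -35.750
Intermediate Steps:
q(X) = -5 + 2*X² (q(X) = (X² + X²) - 5 = 2*X² - 5 = -5 + 2*X²)
((8 + q(5))*(-6 - 5) + 11)/(7 + 9) = ((8 + (-5 + 2*5²))*(-6 - 5) + 11)/(7 + 9) = ((8 + (-5 + 2*25))*(-11) + 11)/16 = ((8 + (-5 + 50))*(-11) + 11)/16 = ((8 + 45)*(-11) + 11)/16 = (53*(-11) + 11)/16 = (-583 + 11)/16 = (1/16)*(-572) = -143/4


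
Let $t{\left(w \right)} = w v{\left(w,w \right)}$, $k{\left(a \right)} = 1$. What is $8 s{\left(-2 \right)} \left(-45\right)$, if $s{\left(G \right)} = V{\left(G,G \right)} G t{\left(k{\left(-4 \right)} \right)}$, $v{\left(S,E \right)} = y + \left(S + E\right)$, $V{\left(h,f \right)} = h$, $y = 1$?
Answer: $-4320$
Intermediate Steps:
$v{\left(S,E \right)} = 1 + E + S$ ($v{\left(S,E \right)} = 1 + \left(S + E\right) = 1 + \left(E + S\right) = 1 + E + S$)
$t{\left(w \right)} = w \left(1 + 2 w\right)$ ($t{\left(w \right)} = w \left(1 + w + w\right) = w \left(1 + 2 w\right)$)
$s{\left(G \right)} = 3 G^{2}$ ($s{\left(G \right)} = G G 1 \left(1 + 2 \cdot 1\right) = G^{2} \cdot 1 \left(1 + 2\right) = G^{2} \cdot 1 \cdot 3 = G^{2} \cdot 3 = 3 G^{2}$)
$8 s{\left(-2 \right)} \left(-45\right) = 8 \cdot 3 \left(-2\right)^{2} \left(-45\right) = 8 \cdot 3 \cdot 4 \left(-45\right) = 8 \cdot 12 \left(-45\right) = 96 \left(-45\right) = -4320$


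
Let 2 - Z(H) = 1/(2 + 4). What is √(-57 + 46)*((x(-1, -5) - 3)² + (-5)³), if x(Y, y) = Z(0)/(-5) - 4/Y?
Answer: -112139*I*√11/900 ≈ -413.25*I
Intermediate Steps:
Z(H) = 11/6 (Z(H) = 2 - 1/(2 + 4) = 2 - 1/6 = 2 - 1*⅙ = 2 - ⅙ = 11/6)
x(Y, y) = -11/30 - 4/Y (x(Y, y) = (11/6)/(-5) - 4/Y = (11/6)*(-⅕) - 4/Y = -11/30 - 4/Y)
√(-57 + 46)*((x(-1, -5) - 3)² + (-5)³) = √(-57 + 46)*(((-11/30 - 4/(-1)) - 3)² + (-5)³) = √(-11)*(((-11/30 - 4*(-1)) - 3)² - 125) = (I*√11)*(((-11/30 + 4) - 3)² - 125) = (I*√11)*((109/30 - 3)² - 125) = (I*√11)*((19/30)² - 125) = (I*√11)*(361/900 - 125) = (I*√11)*(-112139/900) = -112139*I*√11/900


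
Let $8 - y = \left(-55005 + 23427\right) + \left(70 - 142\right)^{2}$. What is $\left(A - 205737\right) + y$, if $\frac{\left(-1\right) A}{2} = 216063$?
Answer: $-611461$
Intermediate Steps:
$A = -432126$ ($A = \left(-2\right) 216063 = -432126$)
$y = 26402$ ($y = 8 - \left(\left(-55005 + 23427\right) + \left(70 - 142\right)^{2}\right) = 8 - \left(-31578 + \left(-72\right)^{2}\right) = 8 - \left(-31578 + 5184\right) = 8 - -26394 = 8 + 26394 = 26402$)
$\left(A - 205737\right) + y = \left(-432126 - 205737\right) + 26402 = -637863 + 26402 = -611461$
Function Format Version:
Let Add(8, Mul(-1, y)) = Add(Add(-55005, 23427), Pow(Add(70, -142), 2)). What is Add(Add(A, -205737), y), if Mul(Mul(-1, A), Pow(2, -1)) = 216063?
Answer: -611461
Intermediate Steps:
A = -432126 (A = Mul(-2, 216063) = -432126)
y = 26402 (y = Add(8, Mul(-1, Add(Add(-55005, 23427), Pow(Add(70, -142), 2)))) = Add(8, Mul(-1, Add(-31578, Pow(-72, 2)))) = Add(8, Mul(-1, Add(-31578, 5184))) = Add(8, Mul(-1, -26394)) = Add(8, 26394) = 26402)
Add(Add(A, -205737), y) = Add(Add(-432126, -205737), 26402) = Add(-637863, 26402) = -611461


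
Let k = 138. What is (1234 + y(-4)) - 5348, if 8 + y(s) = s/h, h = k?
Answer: -284420/69 ≈ -4122.0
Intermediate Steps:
h = 138
y(s) = -8 + s/138
(1234 + y(-4)) - 5348 = (1234 + (-8 + (1/138)*(-4))) - 5348 = (1234 + (-8 - 2/69)) - 5348 = (1234 - 554/69) - 5348 = 84592/69 - 5348 = -284420/69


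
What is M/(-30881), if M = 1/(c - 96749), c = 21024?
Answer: 1/2338463725 ≈ 4.2763e-10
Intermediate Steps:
M = -1/75725 (M = 1/(21024 - 96749) = 1/(-75725) = -1/75725 ≈ -1.3206e-5)
M/(-30881) = -1/75725/(-30881) = -1/75725*(-1/30881) = 1/2338463725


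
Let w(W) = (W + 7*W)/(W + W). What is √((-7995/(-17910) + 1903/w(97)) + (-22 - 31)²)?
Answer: √4683494253/1194 ≈ 57.317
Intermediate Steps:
w(W) = 4 (w(W) = (8*W)/((2*W)) = (8*W)*(1/(2*W)) = 4)
√((-7995/(-17910) + 1903/w(97)) + (-22 - 31)²) = √((-7995/(-17910) + 1903/4) + (-22 - 31)²) = √((-7995*(-1/17910) + 1903*(¼)) + (-53)²) = √((533/1194 + 1903/4) + 2809) = √(1137157/2388 + 2809) = √(7845049/2388) = √4683494253/1194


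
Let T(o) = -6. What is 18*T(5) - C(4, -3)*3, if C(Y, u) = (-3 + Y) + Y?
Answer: -123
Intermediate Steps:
C(Y, u) = -3 + 2*Y
18*T(5) - C(4, -3)*3 = 18*(-6) - (-3 + 2*4)*3 = -108 - (-3 + 8)*3 = -108 - 1*5*3 = -108 - 5*3 = -108 - 15 = -123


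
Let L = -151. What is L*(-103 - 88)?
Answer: 28841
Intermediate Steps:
L*(-103 - 88) = -151*(-103 - 88) = -151*(-191) = 28841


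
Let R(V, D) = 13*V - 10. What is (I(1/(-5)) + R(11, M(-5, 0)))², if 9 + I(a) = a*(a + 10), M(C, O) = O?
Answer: 9308601/625 ≈ 14894.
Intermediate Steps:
R(V, D) = -10 + 13*V
I(a) = -9 + a*(10 + a) (I(a) = -9 + a*(a + 10) = -9 + a*(10 + a))
(I(1/(-5)) + R(11, M(-5, 0)))² = ((-9 + (1/(-5))² + 10/(-5)) + (-10 + 13*11))² = ((-9 + (-⅕)² + 10*(-⅕)) + (-10 + 143))² = ((-9 + 1/25 - 2) + 133)² = (-274/25 + 133)² = (3051/25)² = 9308601/625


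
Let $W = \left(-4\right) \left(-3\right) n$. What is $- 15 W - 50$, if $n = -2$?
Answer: $310$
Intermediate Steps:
$W = -24$ ($W = \left(-4\right) \left(-3\right) \left(-2\right) = 12 \left(-2\right) = -24$)
$- 15 W - 50 = \left(-15\right) \left(-24\right) - 50 = 360 - 50 = 310$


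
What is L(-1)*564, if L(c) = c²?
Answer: 564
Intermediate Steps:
L(-1)*564 = (-1)²*564 = 1*564 = 564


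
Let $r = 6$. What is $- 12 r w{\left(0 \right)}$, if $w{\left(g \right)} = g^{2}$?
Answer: $0$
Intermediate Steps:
$- 12 r w{\left(0 \right)} = \left(-12\right) 6 \cdot 0^{2} = \left(-72\right) 0 = 0$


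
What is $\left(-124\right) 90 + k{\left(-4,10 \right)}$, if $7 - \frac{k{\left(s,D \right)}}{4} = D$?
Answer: $-11172$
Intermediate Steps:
$k{\left(s,D \right)} = 28 - 4 D$
$\left(-124\right) 90 + k{\left(-4,10 \right)} = \left(-124\right) 90 + \left(28 - 40\right) = -11160 + \left(28 - 40\right) = -11160 - 12 = -11172$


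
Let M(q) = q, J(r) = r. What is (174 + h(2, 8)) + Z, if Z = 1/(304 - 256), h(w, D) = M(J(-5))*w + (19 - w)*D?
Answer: 14401/48 ≈ 300.02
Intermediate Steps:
h(w, D) = -5*w + D*(19 - w) (h(w, D) = -5*w + (19 - w)*D = -5*w + D*(19 - w))
Z = 1/48 ≈ 0.020833
(174 + h(2, 8)) + Z = (174 + (-5*2 + 19*8 - 1*8*2)) + 1/48 = (174 + (-10 + 152 - 16)) + 1/48 = (174 + 126) + 1/48 = 300 + 1/48 = 14401/48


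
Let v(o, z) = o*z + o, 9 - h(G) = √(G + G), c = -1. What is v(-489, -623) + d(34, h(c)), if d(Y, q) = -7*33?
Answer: 303927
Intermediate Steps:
h(G) = 9 - √2*√G (h(G) = 9 - √(G + G) = 9 - √(2*G) = 9 - √2*√G)
d(Y, q) = -231
v(o, z) = o + o*z
v(-489, -623) + d(34, h(c)) = -489*(1 - 623) - 231 = -489*(-622) - 231 = 304158 - 231 = 303927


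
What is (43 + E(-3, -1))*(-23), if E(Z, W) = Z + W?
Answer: -897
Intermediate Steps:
E(Z, W) = W + Z
(43 + E(-3, -1))*(-23) = (43 + (-1 - 3))*(-23) = (43 - 4)*(-23) = 39*(-23) = -897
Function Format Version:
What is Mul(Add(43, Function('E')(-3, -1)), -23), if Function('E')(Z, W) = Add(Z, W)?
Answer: -897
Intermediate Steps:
Function('E')(Z, W) = Add(W, Z)
Mul(Add(43, Function('E')(-3, -1)), -23) = Mul(Add(43, Add(-1, -3)), -23) = Mul(Add(43, -4), -23) = Mul(39, -23) = -897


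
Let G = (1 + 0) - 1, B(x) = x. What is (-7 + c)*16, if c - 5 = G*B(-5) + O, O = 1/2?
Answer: -24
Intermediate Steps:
G = 0 (G = 1 - 1 = 0)
O = 1/2 ≈ 0.50000
c = 11/2 (c = 5 + (0*(-5) + 1/2) = 5 + (0 + 1/2) = 5 + 1/2 = 11/2 ≈ 5.5000)
(-7 + c)*16 = (-7 + 11/2)*16 = -3/2*16 = -24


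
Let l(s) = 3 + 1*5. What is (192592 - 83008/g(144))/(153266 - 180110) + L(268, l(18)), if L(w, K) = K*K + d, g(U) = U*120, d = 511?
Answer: 4115532457/7247880 ≈ 567.83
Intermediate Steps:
g(U) = 120*U
l(s) = 8 (l(s) = 3 + 5 = 8)
L(w, K) = 511 + K**2 (L(w, K) = K*K + 511 = K**2 + 511 = 511 + K**2)
(192592 - 83008/g(144))/(153266 - 180110) + L(268, l(18)) = (192592 - 83008/(120*144))/(153266 - 180110) + (511 + 8**2) = (192592 - 83008/17280)/(-26844) + (511 + 64) = (192592 - 83008*1/17280)*(-1/26844) + 575 = (192592 - 1297/270)*(-1/26844) + 575 = (51998543/270)*(-1/26844) + 575 = -51998543/7247880 + 575 = 4115532457/7247880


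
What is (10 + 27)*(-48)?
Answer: -1776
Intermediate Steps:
(10 + 27)*(-48) = 37*(-48) = -1776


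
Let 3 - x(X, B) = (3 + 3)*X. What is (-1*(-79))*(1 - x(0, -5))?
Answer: -158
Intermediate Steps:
x(X, B) = 3 - 6*X (x(X, B) = 3 - (3 + 3)*X = 3 - 6*X)
(-1*(-79))*(1 - x(0, -5)) = (-1*(-79))*(1 - (3 - 6*0)) = 79*(1 - (3 + 0)) = 79*(1 - 1*3) = 79*(1 - 3) = 79*(-2) = -158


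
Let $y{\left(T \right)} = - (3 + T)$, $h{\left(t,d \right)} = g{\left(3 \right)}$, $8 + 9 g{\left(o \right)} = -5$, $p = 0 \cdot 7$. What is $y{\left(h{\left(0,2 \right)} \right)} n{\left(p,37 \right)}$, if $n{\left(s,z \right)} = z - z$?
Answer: $0$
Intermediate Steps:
$p = 0$
$g{\left(o \right)} = - \frac{13}{9}$ ($g{\left(o \right)} = - \frac{8}{9} + \frac{1}{9} \left(-5\right) = - \frac{8}{9} - \frac{5}{9} = - \frac{13}{9}$)
$h{\left(t,d \right)} = - \frac{13}{9}$
$n{\left(s,z \right)} = 0$
$y{\left(T \right)} = -3 - T$
$y{\left(h{\left(0,2 \right)} \right)} n{\left(p,37 \right)} = \left(-3 - - \frac{13}{9}\right) 0 = \left(-3 + \frac{13}{9}\right) 0 = \left(- \frac{14}{9}\right) 0 = 0$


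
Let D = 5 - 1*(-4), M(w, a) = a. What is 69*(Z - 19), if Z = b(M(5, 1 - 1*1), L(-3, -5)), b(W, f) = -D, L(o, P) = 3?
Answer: -1932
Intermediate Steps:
D = 9 (D = 5 + 4 = 9)
b(W, f) = -9 (b(W, f) = -1*9 = -9)
Z = -9
69*(Z - 19) = 69*(-9 - 19) = 69*(-28) = -1932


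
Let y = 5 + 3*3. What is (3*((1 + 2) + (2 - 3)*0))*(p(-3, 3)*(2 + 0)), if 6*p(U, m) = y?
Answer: 42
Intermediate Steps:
y = 14 (y = 5 + 9 = 14)
p(U, m) = 7/3 (p(U, m) = (⅙)*14 = 7/3)
(3*((1 + 2) + (2 - 3)*0))*(p(-3, 3)*(2 + 0)) = (3*((1 + 2) + (2 - 3)*0))*(7*(2 + 0)/3) = (3*(3 - 1*0))*((7/3)*2) = (3*(3 + 0))*(14/3) = (3*3)*(14/3) = 9*(14/3) = 42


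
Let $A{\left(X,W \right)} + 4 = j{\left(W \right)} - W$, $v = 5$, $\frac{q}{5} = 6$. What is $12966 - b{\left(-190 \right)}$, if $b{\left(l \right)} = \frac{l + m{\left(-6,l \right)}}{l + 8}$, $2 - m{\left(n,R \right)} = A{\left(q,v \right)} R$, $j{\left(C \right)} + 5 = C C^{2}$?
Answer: $\frac{170051}{13} \approx 13081.0$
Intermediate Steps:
$j{\left(C \right)} = -5 + C^{3}$ ($j{\left(C \right)} = -5 + C C^{2} = -5 + C^{3}$)
$q = 30$ ($q = 5 \cdot 6 = 30$)
$A{\left(X,W \right)} = -9 + W^{3} - W$ ($A{\left(X,W \right)} = -4 - \left(5 + W - W^{3}\right) = -9 + W^{3} - W$)
$m{\left(n,R \right)} = 2 - 111 R$ ($m{\left(n,R \right)} = 2 - \left(-9 + 5^{3} - 5\right) R = 2 - \left(-9 + 125 - 5\right) R = 2 - 111 R$)
$b{\left(l \right)} = \frac{2 - 110 l}{8 + l}$ ($b{\left(l \right)} = \frac{l - \left(-2 + 111 l\right)}{l + 8} = \frac{2 - 110 l}{8 + l}$)
$12966 - b{\left(-190 \right)} = 12966 - \frac{2 \left(1 - -10450\right)}{8 - 190} = 12966 - \frac{2 \left(1 + 10450\right)}{-182} = 12966 - 2 \left(- \frac{1}{182}\right) 10451 = 12966 - - \frac{1493}{13} = 12966 + \frac{1493}{13} = \frac{170051}{13}$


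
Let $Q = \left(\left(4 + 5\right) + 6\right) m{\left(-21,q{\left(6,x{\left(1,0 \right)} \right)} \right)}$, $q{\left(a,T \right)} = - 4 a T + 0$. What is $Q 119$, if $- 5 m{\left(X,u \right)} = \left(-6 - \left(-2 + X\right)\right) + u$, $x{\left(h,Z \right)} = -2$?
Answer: $-23205$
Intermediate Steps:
$q{\left(a,T \right)} = - 4 T a$ ($q{\left(a,T \right)} = - 4 T a + 0 = - 4 T a$)
$m{\left(X,u \right)} = \frac{4}{5} - \frac{u}{5} + \frac{X}{5}$ ($m{\left(X,u \right)} = - \frac{\left(-6 - \left(-2 + X\right)\right) + u}{5} = - \frac{\left(-4 - X\right) + u}{5} = - \frac{-4 + u - X}{5} = \frac{4}{5} - \frac{u}{5} + \frac{X}{5}$)
$Q = -195$ ($Q = \left(\left(4 + 5\right) + 6\right) \left(\frac{4}{5} - \frac{\left(-4\right) \left(-2\right) 6}{5} + \frac{1}{5} \left(-21\right)\right) = \left(9 + 6\right) \left(\frac{4}{5} - \frac{48}{5} - \frac{21}{5}\right) = 15 \left(\frac{4}{5} - \frac{48}{5} - \frac{21}{5}\right) = 15 \left(-13\right) = -195$)
$Q 119 = \left(-195\right) 119 = -23205$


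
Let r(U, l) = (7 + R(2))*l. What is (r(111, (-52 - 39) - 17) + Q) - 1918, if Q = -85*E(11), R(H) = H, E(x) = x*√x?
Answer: -2890 - 935*√11 ≈ -5991.0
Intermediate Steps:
E(x) = x^(3/2)
Q = -935*√11 ≈ -3101.0
r(U, l) = 9*l (r(U, l) = (7 + 2)*l = 9*l)
(r(111, (-52 - 39) - 17) + Q) - 1918 = (9*((-52 - 39) - 17) - 935*√11) - 1918 = (9*(-91 - 17) - 935*√11) - 1918 = (9*(-108) - 935*√11) - 1918 = (-972 - 935*√11) - 1918 = -2890 - 935*√11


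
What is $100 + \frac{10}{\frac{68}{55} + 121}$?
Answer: $\frac{672850}{6723} \approx 100.08$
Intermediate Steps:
$100 + \frac{10}{\frac{68}{55} + 121} = 100 + \frac{10}{\frac{6723}{55}} = 100 + 10 \cdot \frac{55}{6723} = 100 + \frac{550}{6723} = \frac{672850}{6723}$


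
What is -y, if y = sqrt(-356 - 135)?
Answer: -I*sqrt(491) ≈ -22.159*I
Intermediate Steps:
y = I*sqrt(491) (y = sqrt(-491) = I*sqrt(491) ≈ 22.159*I)
-y = -I*sqrt(491)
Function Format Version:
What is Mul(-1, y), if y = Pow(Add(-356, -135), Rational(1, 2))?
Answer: Mul(-1, I, Pow(491, Rational(1, 2))) ≈ Mul(-22.159, I)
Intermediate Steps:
y = Mul(I, Pow(491, Rational(1, 2))) (y = Pow(-491, Rational(1, 2)) = Mul(I, Pow(491, Rational(1, 2))) ≈ Mul(22.159, I))
Mul(-1, y) = Mul(-1, Mul(I, Pow(491, Rational(1, 2)))) = Mul(-1, I, Pow(491, Rational(1, 2)))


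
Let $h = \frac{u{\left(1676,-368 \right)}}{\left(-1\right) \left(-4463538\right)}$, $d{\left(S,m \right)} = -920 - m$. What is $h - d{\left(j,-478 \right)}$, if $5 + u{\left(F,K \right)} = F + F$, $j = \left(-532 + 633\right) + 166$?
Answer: $\frac{1972887143}{4463538} \approx 442.0$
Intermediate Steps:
$j = 267$ ($j = 101 + 166 = 267$)
$u{\left(F,K \right)} = -5 + 2 F$ ($u{\left(F,K \right)} = -5 + \left(F + F\right) = -5 + 2 F$)
$h = \frac{3347}{4463538}$ ($h = \frac{-5 + 2 \cdot 1676}{\left(-1\right) \left(-4463538\right)} = \frac{-5 + 3352}{4463538} = 3347 \cdot \frac{1}{4463538} = \frac{3347}{4463538} \approx 0.00074985$)
$h - d{\left(j,-478 \right)} = \frac{3347}{4463538} - \left(-920 - -478\right) = \frac{3347}{4463538} - \left(-920 + 478\right) = \frac{3347}{4463538} - -442 = \frac{3347}{4463538} + 442 = \frac{1972887143}{4463538}$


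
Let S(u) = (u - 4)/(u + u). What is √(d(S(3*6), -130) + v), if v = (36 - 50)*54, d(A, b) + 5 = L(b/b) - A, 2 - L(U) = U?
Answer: I*√27374/6 ≈ 27.575*I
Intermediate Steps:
L(U) = 2 - U
S(u) = (-4 + u)/(2*u) (S(u) = (-4 + u)/((2*u)) = (-4 + u)*(1/(2*u)) = (-4 + u)/(2*u))
d(A, b) = -4 - A (d(A, b) = -5 + ((2 - b/b) - A) = -5 + ((2 - 1*1) - A) = -5 + ((2 - 1) - A) = -5 + (1 - A) = -4 - A)
v = -756 (v = -14*54 = -756)
√(d(S(3*6), -130) + v) = √((-4 - (-4 + 3*6)/(2*(3*6))) - 756) = √((-4 - (-4 + 18)/(2*18)) - 756) = √((-4 - 14/(2*18)) - 756) = √((-4 - 1*7/18) - 756) = √((-4 - 7/18) - 756) = √(-79/18 - 756) = √(-13687/18) = I*√27374/6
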